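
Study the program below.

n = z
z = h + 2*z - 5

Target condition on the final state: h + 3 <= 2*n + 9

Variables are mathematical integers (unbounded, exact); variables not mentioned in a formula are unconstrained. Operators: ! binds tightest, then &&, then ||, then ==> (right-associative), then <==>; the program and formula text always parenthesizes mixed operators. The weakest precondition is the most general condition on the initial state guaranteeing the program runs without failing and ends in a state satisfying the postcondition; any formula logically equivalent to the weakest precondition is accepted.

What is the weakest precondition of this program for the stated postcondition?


Working backward. After the program, the postcondition h + 3 <= 2*n + 9 must hold; in canonical form it is h <= 2*n + 6.
Before z := h + 2*z - 5: h <= 2*n + 6
Before n := z: h <= 2*z + 6
Answer: WP = h <= 2*z + 6


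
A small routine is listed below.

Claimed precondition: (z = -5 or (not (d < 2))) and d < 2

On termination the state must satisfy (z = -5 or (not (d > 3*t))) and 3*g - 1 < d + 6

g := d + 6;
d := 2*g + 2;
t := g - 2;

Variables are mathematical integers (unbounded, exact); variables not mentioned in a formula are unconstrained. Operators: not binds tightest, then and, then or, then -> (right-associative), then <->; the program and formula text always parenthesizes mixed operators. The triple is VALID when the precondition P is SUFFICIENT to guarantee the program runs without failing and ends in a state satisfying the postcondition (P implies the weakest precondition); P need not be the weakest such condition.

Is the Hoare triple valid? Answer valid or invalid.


Working backward. After the program, the postcondition (z = -5 or (not (d > 3*t))) and 3*g - 1 < d + 6 must hold; in canonical form it is (z = -5 or (not (d > 3*t))) and 3*g < d + 7.
Before t := g - 2: (z = -5 or (not (d > 3*g - 6))) and 3*g < d + 7
Before d := 2*g + 2: (z = -5 or (not (g < 8))) and g < 9
Before g := d + 6: (z = -5 or (not (d < 2))) and d < 3
The weakest precondition is (z = -5 or (not (d < 2))) and d < 3.
Check whether (z = -5 or (not (d < 2))) and d < 2 implies it.
Every state satisfying the precondition satisfies the weakest precondition: the implication holds.
Answer: valid


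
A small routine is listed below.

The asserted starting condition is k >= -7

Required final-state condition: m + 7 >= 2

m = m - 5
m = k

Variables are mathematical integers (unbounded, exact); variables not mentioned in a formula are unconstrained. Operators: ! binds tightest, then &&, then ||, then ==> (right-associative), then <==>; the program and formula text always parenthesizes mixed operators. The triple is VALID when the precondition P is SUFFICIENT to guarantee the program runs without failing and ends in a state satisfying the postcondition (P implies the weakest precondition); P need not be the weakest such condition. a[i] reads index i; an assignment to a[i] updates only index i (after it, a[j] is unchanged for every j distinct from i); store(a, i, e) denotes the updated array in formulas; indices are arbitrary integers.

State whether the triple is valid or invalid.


Working backward. After the program, the postcondition m + 7 >= 2 must hold; in canonical form it is m >= -5.
Before m := k: k >= -5
Before m := m - 5: k >= -5
The weakest precondition is k >= -5.
Check whether k >= -7 implies it.
Countermodel: at the initial state k = -7, the precondition holds but the weakest precondition fails.
Answer: invalid


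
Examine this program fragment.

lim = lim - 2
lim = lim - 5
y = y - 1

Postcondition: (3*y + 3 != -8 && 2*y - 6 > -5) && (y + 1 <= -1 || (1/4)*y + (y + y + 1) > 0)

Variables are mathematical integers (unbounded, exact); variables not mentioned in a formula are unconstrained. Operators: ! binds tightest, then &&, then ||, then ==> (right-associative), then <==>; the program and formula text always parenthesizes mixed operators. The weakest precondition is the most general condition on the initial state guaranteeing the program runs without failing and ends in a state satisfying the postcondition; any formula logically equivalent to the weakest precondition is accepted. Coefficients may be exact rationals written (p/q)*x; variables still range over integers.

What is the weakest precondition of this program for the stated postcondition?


Working backward. After the program, the postcondition (3*y + 3 != -8 && 2*y - 6 > -5) && (y + 1 <= -1 || (1/4)*y + (y + y + 1) > 0) must hold; in canonical form it is 3*y != -11 && 2*y > 1 && (y <= -2 || (9/4)*y > -1).
Before y := y - 1: 3*y != -8 && 2*y > 3 && (y <= -1 || (9/4)*y > 5/4)
Before lim := lim - 5: 3*y != -8 && 2*y > 3 && (y <= -1 || (9/4)*y > 5/4)
Before lim := lim - 2: 3*y != -8 && 2*y > 3 && (y <= -1 || (9/4)*y > 5/4)
Answer: WP = 3*y != -8 && 2*y > 3 && (y <= -1 || (9/4)*y > 5/4)


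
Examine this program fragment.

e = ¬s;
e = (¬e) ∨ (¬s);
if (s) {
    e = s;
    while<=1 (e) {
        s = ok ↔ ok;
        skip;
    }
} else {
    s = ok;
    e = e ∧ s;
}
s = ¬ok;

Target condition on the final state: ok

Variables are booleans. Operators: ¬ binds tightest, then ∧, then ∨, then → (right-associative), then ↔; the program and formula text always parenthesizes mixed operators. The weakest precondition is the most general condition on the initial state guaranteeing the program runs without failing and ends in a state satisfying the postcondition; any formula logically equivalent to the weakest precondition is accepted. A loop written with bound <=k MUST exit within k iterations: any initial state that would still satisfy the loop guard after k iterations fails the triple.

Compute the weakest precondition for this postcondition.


Working backward. After the program, ok must hold.
Before s := ¬ok: ok
Then branch requires (s → ((¬s) ∧ ok)) ∧ ((¬s) → ok); else branch requires ok.
Before the if: (s → ((s → ((¬s) ∧ ok)) ∧ ((¬s) → ok))) ∧ ((¬s) → ok)
Before e := (¬e) ∨ (¬s): (s → ((s → ((¬s) ∧ ok)) ∧ ((¬s) → ok))) ∧ ((¬s) → ok)
Before e := ¬s: (s → ((s → ((¬s) ∧ ok)) ∧ ((¬s) → ok))) ∧ ((¬s) → ok)
Answer: WP = (s → ((s → ((¬s) ∧ ok)) ∧ ((¬s) → ok))) ∧ ((¬s) → ok)


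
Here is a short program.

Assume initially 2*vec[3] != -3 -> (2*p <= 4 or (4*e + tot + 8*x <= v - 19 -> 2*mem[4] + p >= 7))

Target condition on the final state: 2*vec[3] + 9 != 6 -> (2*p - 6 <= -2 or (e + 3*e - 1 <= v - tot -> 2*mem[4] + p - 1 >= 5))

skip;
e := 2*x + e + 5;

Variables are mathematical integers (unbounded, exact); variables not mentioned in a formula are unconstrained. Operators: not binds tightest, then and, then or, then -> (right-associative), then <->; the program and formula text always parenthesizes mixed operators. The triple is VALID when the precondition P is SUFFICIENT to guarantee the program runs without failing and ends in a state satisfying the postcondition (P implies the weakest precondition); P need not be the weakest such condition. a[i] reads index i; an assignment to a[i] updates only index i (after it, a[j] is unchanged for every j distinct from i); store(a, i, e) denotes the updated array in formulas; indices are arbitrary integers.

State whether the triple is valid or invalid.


Working backward. After the program, the postcondition 2*vec[3] + 9 != 6 -> (2*p - 6 <= -2 or (e + 3*e - 1 <= v - tot -> 2*mem[4] + p - 1 >= 5)) must hold; in canonical form it is 2*vec[3] != -3 -> (2*p <= 4 or (4*e + tot <= v + 1 -> 2*mem[4] + p >= 6)).
Before e := 2*x + e + 5: 2*vec[3] != -3 -> (2*p <= 4 or (4*e + tot + 8*x <= v - 19 -> 2*mem[4] + p >= 6))
Before skip: 2*vec[3] != -3 -> (2*p <= 4 or (4*e + tot + 8*x <= v - 19 -> 2*mem[4] + p >= 6))
The weakest precondition is 2*vec[3] != -3 -> (2*p <= 4 or (4*e + tot + 8*x <= v - 19 -> 2*mem[4] + p >= 6)).
Check whether 2*vec[3] != -3 -> (2*p <= 4 or (4*e + tot + 8*x <= v - 19 -> 2*mem[4] + p >= 7)) implies it.
Every state satisfying the precondition satisfies the weakest precondition: the implication holds.
Answer: valid


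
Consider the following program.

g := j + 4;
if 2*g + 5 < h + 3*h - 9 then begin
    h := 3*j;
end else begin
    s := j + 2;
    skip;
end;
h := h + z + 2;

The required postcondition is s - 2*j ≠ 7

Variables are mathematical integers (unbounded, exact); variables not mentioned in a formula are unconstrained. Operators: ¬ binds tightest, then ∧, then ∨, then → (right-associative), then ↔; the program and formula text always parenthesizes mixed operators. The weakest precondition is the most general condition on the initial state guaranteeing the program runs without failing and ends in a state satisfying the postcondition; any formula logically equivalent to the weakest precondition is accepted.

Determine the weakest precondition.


Working backward. After the program, the postcondition s - 2*j ≠ 7 must hold; in canonical form it is s ≠ 2*j + 7.
Before h := h + z + 2: s ≠ 2*j + 7
Then branch requires s ≠ 2*j + 7; else branch requires j ≠ -5.
Before the if: (2*g < 4*h - 14 → s ≠ 2*j + 7) ∧ ((¬(2*g < 4*h - 14)) → j ≠ -5)
Before g := j + 4: (2*j < 4*h - 22 → s ≠ 2*j + 7) ∧ ((¬(2*j < 4*h - 22)) → j ≠ -5)
Answer: WP = (2*j < 4*h - 22 → s ≠ 2*j + 7) ∧ ((¬(2*j < 4*h - 22)) → j ≠ -5)


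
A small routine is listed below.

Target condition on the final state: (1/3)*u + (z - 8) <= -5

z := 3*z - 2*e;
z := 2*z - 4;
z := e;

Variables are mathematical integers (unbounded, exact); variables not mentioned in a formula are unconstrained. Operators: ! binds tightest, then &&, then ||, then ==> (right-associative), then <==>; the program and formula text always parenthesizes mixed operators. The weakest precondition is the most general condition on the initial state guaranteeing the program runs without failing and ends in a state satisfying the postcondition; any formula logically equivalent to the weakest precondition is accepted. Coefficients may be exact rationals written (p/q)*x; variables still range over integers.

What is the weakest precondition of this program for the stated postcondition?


Working backward. After the program, the postcondition (1/3)*u + (z - 8) <= -5 must hold; in canonical form it is (1/3)*u + z <= 3.
Before z := e: e + (1/3)*u <= 3
Before z := 2*z - 4: e + (1/3)*u <= 3
Before z := 3*z - 2*e: e + (1/3)*u <= 3
Answer: WP = e + (1/3)*u <= 3


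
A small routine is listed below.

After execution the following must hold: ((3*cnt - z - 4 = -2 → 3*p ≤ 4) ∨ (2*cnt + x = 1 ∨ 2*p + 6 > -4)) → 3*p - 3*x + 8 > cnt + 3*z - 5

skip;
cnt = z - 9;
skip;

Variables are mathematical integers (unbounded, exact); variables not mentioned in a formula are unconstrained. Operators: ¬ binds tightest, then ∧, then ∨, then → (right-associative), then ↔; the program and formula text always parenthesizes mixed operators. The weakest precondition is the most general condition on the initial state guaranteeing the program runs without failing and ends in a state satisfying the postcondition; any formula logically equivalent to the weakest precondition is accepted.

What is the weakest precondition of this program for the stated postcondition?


Working backward. After the program, the postcondition ((3*cnt - z - 4 = -2 → 3*p ≤ 4) ∨ (2*cnt + x = 1 ∨ 2*p + 6 > -4)) → 3*p - 3*x + 8 > cnt + 3*z - 5 must hold; in canonical form it is ((3*cnt = z + 2 → 3*p ≤ 4) ∨ 2*cnt + x = 1 ∨ 2*p > -10) → 3*p > cnt + 3*x + 3*z - 13.
Before skip: ((3*cnt = z + 2 → 3*p ≤ 4) ∨ 2*cnt + x = 1 ∨ 2*p > -10) → 3*p > cnt + 3*x + 3*z - 13
Before cnt := z - 9: ((2*z = 29 → 3*p ≤ 4) ∨ x + 2*z = 19 ∨ 2*p > -10) → 3*p > 3*x + 4*z - 22
Before skip: ((2*z = 29 → 3*p ≤ 4) ∨ x + 2*z = 19 ∨ 2*p > -10) → 3*p > 3*x + 4*z - 22
Answer: WP = ((2*z = 29 → 3*p ≤ 4) ∨ x + 2*z = 19 ∨ 2*p > -10) → 3*p > 3*x + 4*z - 22


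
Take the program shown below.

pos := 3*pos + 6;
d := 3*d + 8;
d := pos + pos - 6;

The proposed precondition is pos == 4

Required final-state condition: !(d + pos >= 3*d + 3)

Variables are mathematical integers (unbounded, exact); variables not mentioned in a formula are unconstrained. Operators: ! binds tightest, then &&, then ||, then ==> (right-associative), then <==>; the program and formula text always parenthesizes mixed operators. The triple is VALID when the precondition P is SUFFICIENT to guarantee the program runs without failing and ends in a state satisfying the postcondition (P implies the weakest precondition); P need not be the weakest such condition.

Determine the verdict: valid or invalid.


Working backward. After the program, the postcondition !(d + pos >= 3*d + 3) must hold; in canonical form it is !(pos >= 2*d + 3).
Before d := pos + pos - 6: !(3*pos <= 9)
Before d := 3*d + 8: !(3*pos <= 9)
Before pos := 3*pos + 6: !(9*pos <= -9)
The weakest precondition is !(9*pos <= -9).
Check whether pos == 4 implies it.
Every state satisfying the precondition satisfies the weakest precondition: the implication holds.
Answer: valid


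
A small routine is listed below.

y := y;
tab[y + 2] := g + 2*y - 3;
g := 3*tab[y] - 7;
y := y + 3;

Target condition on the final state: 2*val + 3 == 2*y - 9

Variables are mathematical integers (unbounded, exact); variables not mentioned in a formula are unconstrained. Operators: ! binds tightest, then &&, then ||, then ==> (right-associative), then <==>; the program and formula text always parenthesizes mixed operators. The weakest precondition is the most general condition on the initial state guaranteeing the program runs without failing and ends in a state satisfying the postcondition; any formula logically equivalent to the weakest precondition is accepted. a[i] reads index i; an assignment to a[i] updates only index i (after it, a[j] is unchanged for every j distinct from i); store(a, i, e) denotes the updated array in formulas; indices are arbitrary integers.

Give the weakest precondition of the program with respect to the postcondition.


Working backward. After the program, the postcondition 2*val + 3 == 2*y - 9 must hold; in canonical form it is 2*val == 2*y - 12.
Before y := y + 3: 2*val == 2*y - 6
Before g := 3*tab[y] - 7: 2*val == 2*y - 6
Before tab[y + 2] := g + 2*y - 3: 2*val == 2*y - 6
Before y := y: 2*val == 2*y - 6
Answer: WP = 2*val == 2*y - 6


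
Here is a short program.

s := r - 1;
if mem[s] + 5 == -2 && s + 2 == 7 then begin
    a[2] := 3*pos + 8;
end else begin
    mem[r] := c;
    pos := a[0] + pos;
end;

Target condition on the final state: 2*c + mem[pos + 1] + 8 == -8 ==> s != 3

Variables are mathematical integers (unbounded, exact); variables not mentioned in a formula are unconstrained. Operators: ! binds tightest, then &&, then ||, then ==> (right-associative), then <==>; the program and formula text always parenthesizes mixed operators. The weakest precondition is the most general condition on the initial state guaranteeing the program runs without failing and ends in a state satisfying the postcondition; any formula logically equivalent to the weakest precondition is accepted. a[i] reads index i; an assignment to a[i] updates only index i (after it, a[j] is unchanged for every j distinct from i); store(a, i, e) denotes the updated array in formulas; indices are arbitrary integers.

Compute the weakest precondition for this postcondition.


Working backward. After the program, the postcondition 2*c + mem[pos + 1] + 8 == -8 ==> s != 3 must hold; in canonical form it is mem[pos + 1] + 2*c == -16 ==> s != 3.
Then branch requires mem[pos + 1] + 2*c == -16 ==> s != 3; else branch requires store(mem, r, c)[a[0] + pos + 1] + 2*c == -16 ==> s != 3.
Before the if: ((mem[s] == -7 && s == 5) ==> (mem[pos + 1] + 2*c == -16 ==> s != 3)) && ((!(mem[s] == -7 && s == 5)) ==> (store(mem, r, c)[a[0] + pos + 1] + 2*c == -16 ==> s != 3))
Before s := r - 1: ((mem[r - 1] == -7 && r == 6) ==> (mem[pos + 1] + 2*c == -16 ==> r != 4)) && ((!(mem[r - 1] == -7 && r == 6)) ==> (store(mem, r, c)[a[0] + pos + 1] + 2*c == -16 ==> r != 4))
Answer: WP = ((mem[r - 1] == -7 && r == 6) ==> (mem[pos + 1] + 2*c == -16 ==> r != 4)) && ((!(mem[r - 1] == -7 && r == 6)) ==> (store(mem, r, c)[a[0] + pos + 1] + 2*c == -16 ==> r != 4))


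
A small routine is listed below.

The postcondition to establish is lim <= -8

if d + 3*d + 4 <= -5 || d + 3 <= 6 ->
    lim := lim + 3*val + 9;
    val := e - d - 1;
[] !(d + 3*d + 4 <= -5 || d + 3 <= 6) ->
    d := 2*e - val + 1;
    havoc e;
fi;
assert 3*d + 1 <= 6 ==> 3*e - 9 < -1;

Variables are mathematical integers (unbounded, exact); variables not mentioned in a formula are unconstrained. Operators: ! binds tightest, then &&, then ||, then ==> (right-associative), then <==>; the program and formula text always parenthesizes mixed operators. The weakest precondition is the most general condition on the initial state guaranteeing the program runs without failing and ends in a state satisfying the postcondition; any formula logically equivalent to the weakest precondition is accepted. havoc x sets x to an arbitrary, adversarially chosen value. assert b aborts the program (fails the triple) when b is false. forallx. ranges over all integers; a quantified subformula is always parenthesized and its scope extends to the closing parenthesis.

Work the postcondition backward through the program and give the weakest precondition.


Working backward. After the program, lim <= -8 must hold.
Before assert 3*d + 1 <= 6 ==> 3*e - 9 < -1: (3*d <= 5 ==> 3*e < 8) && lim <= -8
Then branch requires (3*d <= 5 ==> 3*e < 8) && lim + 3*val <= -17; else branch requires forall e_1. ((6*e <= 3*val + 2 ==> 3*e_1 < 8) && lim <= -8).
Before the if: ((4*d <= -9 || d <= 3) ==> ((3*d <= 5 ==> 3*e < 8) && lim + 3*val <= -17)) && ((!(4*d <= -9 || d <= 3)) ==> (forall e_1. ((6*e <= 3*val + 2 ==> 3*e_1 < 8) && lim <= -8)))
Answer: WP = ((4*d <= -9 || d <= 3) ==> ((3*d <= 5 ==> 3*e < 8) && lim + 3*val <= -17)) && ((!(4*d <= -9 || d <= 3)) ==> (forall e_1. ((6*e <= 3*val + 2 ==> 3*e_1 < 8) && lim <= -8)))


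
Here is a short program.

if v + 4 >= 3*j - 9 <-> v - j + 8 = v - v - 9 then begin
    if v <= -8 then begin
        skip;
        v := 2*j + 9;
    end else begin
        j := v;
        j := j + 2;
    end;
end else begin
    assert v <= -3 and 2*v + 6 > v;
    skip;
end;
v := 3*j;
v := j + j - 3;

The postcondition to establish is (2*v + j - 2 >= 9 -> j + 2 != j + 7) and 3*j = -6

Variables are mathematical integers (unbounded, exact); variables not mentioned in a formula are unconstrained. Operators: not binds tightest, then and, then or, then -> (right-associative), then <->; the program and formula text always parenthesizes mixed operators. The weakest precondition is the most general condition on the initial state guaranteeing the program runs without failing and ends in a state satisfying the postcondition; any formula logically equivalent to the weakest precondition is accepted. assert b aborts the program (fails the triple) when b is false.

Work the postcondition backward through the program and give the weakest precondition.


Working backward. After the program, the postcondition (2*v + j - 2 >= 9 -> j + 2 != j + 7) and 3*j = -6 must hold; in canonical form it is 3*j = -6.
Before v := j + j - 3: 3*j = -6
Before v := 3*j: 3*j = -6
Then branch requires (v <= -8 -> 3*j = -6) and ((not (v <= -8)) -> 3*v = -12); else branch requires v <= -3 and v > -6 and 3*j = -6.
Before the if: ((v >= 3*j - 13 <-> v = j - 17) -> ((v <= -8 -> 3*j = -6) and ((not (v <= -8)) -> 3*v = -12))) and ((not (v >= 3*j - 13 <-> v = j - 17)) -> (v <= -3 and v > -6 and 3*j = -6))
Answer: WP = ((v >= 3*j - 13 <-> v = j - 17) -> ((v <= -8 -> 3*j = -6) and ((not (v <= -8)) -> 3*v = -12))) and ((not (v >= 3*j - 13 <-> v = j - 17)) -> (v <= -3 and v > -6 and 3*j = -6))


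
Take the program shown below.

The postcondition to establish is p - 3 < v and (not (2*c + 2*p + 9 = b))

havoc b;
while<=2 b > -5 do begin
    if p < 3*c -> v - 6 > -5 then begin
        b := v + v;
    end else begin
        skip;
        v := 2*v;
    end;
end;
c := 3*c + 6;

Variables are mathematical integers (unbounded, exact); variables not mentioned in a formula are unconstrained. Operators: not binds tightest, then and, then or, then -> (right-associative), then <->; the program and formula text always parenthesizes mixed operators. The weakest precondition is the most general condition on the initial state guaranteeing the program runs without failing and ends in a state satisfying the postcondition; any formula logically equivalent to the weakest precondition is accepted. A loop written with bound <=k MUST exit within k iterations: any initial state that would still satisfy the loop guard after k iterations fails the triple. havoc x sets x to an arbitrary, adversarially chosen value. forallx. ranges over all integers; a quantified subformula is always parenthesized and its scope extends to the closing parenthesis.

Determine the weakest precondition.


Working backward. After the program, the postcondition p - 3 < v and (not (2*c + 2*p + 9 = b)) must hold; in canonical form it is p < v + 3 and (not (2*c + 2*p = b - 9)).
Before c := 3*c + 6: p < v + 3 and (not (6*c + 2*p = b - 21))
Before the loop (bound <=2), unroll the exhaustion recursion (WP_0 = exit-now case; WP_j = one more guarded iteration, up to j = 2):
  WP_0: (not (b > -5)) and p < v + 3 and (not (6*c + 2*p = b - 21))
  WP_1: (b > -5 -> (((p < 3*c -> v > 1) -> ((not (2*v > -5)) and p < v + 3 and (not (6*c + 2*p = 2*v - 21)))) and ((not (p < 3*c -> v > 1)) -> ((not (b > -5)) and p < 2*v + 3 and (not (6*c + 2*p = b - 21)))))) and ((not (b > -5)) -> (p < v + 3 and (not (6*c + 2*p = b - 21))))
  WP_2: (b > -5 -> (((p < 3*c -> v > 1) -> ((2*v > -5 -> (((p < 3*c -> v > 1) -> ((not (2*v > -5)) and p < v + 3 and (not (6*c + 2*p = 2*v - 21)))) and ((not (p < 3*c -> v > 1)) -> ((not (2*v > -5)) and p < 2*v + 3 and (not (6*c + 2*p = 2*v - 21)))))) and ((not (2*v > -5)) -> (p < v + 3 and (not (6*c + 2*p = 2*v - 21)))))) and ((not (p < 3*c -> v > 1)) -> ((b > -5 -> (((p < 3*c -> 2*v > 1) -> ((not (4*v > -5)) and p < 2*v + 3 and (not (6*c + 2*p = 4*v - 21)))) and ((not (p < 3*c -> 2*v > 1)) -> ((not (b > -5)) and p < 4*v + 3 and (not (6*c + 2*p = b - 21)))))) and ((not (b > -5)) -> (p < 2*v + 3 and (not (6*c + 2*p = b - 21)))))))) and ((not (b > -5)) -> (p < v + 3 and (not (6*c + 2*p = b - 21))))
So before the loop: (b > -5 -> (((p < 3*c -> v > 1) -> ((2*v > -5 -> (((p < 3*c -> v > 1) -> ((not (2*v > -5)) and p < v + 3 and (not (6*c + 2*p = 2*v - 21)))) and ((not (p < 3*c -> v > 1)) -> ((not (2*v > -5)) and p < 2*v + 3 and (not (6*c + 2*p = 2*v - 21)))))) and ((not (2*v > -5)) -> (p < v + 3 and (not (6*c + 2*p = 2*v - 21)))))) and ((not (p < 3*c -> v > 1)) -> ((b > -5 -> (((p < 3*c -> 2*v > 1) -> ((not (4*v > -5)) and p < 2*v + 3 and (not (6*c + 2*p = 4*v - 21)))) and ((not (p < 3*c -> 2*v > 1)) -> ((not (b > -5)) and p < 4*v + 3 and (not (6*c + 2*p = b - 21)))))) and ((not (b > -5)) -> (p < 2*v + 3 and (not (6*c + 2*p = b - 21)))))))) and ((not (b > -5)) -> (p < v + 3 and (not (6*c + 2*p = b - 21))))
Before havoc b: forall b_1. ((b_1 > -5 -> (((p < 3*c -> v > 1) -> ((2*v > -5 -> (((p < 3*c -> v > 1) -> ((not (2*v > -5)) and p < v + 3 and (not (6*c + 2*p = 2*v - 21)))) and ((not (p < 3*c -> v > 1)) -> ((not (2*v > -5)) and p < 2*v + 3 and (not (6*c + 2*p = 2*v - 21)))))) and ((not (2*v > -5)) -> (p < v + 3 and (not (6*c + 2*p = 2*v - 21)))))) and ((not (p < 3*c -> v > 1)) -> ((b_1 > -5 -> (((p < 3*c -> 2*v > 1) -> ((not (4*v > -5)) and p < 2*v + 3 and (not (6*c + 2*p = 4*v - 21)))) and ((not (p < 3*c -> 2*v > 1)) -> ((not (b_1 > -5)) and p < 4*v + 3 and (not (6*c + 2*p = b_1 - 21)))))) and ((not (b_1 > -5)) -> (p < 2*v + 3 and (not (6*c + 2*p = b_1 - 21)))))))) and ((not (b_1 > -5)) -> (p < v + 3 and (not (6*c + 2*p = b_1 - 21)))))
Answer: WP = forall b_1. ((b_1 > -5 -> (((p < 3*c -> v > 1) -> ((2*v > -5 -> (((p < 3*c -> v > 1) -> ((not (2*v > -5)) and p < v + 3 and (not (6*c + 2*p = 2*v - 21)))) and ((not (p < 3*c -> v > 1)) -> ((not (2*v > -5)) and p < 2*v + 3 and (not (6*c + 2*p = 2*v - 21)))))) and ((not (2*v > -5)) -> (p < v + 3 and (not (6*c + 2*p = 2*v - 21)))))) and ((not (p < 3*c -> v > 1)) -> ((b_1 > -5 -> (((p < 3*c -> 2*v > 1) -> ((not (4*v > -5)) and p < 2*v + 3 and (not (6*c + 2*p = 4*v - 21)))) and ((not (p < 3*c -> 2*v > 1)) -> ((not (b_1 > -5)) and p < 4*v + 3 and (not (6*c + 2*p = b_1 - 21)))))) and ((not (b_1 > -5)) -> (p < 2*v + 3 and (not (6*c + 2*p = b_1 - 21)))))))) and ((not (b_1 > -5)) -> (p < v + 3 and (not (6*c + 2*p = b_1 - 21)))))


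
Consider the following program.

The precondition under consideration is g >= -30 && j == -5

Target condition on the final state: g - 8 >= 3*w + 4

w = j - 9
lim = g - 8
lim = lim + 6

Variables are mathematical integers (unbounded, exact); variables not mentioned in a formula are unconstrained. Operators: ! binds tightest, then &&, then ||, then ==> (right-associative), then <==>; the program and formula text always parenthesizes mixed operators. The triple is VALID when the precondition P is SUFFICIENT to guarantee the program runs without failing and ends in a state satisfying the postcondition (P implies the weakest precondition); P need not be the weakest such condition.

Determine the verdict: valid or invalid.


Working backward. After the program, the postcondition g - 8 >= 3*w + 4 must hold; in canonical form it is g >= 3*w + 12.
Before lim := lim + 6: g >= 3*w + 12
Before lim := g - 8: g >= 3*w + 12
Before w := j - 9: g >= 3*j - 15
The weakest precondition is g >= 3*j - 15.
Check whether g >= -30 && j == -5 implies it.
Every state satisfying the precondition satisfies the weakest precondition: the implication holds.
Answer: valid


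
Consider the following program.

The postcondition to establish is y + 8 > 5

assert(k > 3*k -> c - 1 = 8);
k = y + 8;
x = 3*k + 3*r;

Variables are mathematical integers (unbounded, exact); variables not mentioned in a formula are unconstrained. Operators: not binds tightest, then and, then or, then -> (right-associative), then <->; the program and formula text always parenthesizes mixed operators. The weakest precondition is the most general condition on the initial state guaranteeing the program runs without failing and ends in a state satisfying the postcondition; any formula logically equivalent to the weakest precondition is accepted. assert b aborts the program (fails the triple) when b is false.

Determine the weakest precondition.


Working backward. After the program, the postcondition y + 8 > 5 must hold; in canonical form it is y > -3.
Before x := 3*k + 3*r: y > -3
Before k := y + 8: y > -3
Before assert k > 3*k -> c - 1 = 8: (2*k < 0 -> c = 9) and y > -3
Answer: WP = (2*k < 0 -> c = 9) and y > -3


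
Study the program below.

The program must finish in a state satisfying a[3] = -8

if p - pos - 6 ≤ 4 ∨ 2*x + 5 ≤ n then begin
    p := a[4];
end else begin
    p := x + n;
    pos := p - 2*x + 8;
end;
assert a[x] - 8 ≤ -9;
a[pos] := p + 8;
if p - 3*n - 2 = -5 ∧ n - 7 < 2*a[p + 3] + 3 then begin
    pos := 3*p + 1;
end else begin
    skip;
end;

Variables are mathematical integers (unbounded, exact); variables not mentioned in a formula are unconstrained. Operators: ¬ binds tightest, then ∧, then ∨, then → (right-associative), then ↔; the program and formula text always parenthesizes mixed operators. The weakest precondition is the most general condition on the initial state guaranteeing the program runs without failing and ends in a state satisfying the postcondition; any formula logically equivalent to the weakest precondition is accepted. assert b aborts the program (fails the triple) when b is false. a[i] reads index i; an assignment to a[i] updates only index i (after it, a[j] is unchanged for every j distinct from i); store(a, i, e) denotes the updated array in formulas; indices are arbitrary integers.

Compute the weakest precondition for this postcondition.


Working backward. After the program, a[3] = -8 must hold.
Then branch requires a[3] = -8; else branch requires a[3] = -8.
Before the if: ((p = 3*n - 3 ∧ n < 2*a[p + 3] + 10) → a[3] = -8) ∧ ((¬(p = 3*n - 3 ∧ n < 2*a[p + 3] + 10)) → a[3] = -8)
Before a[pos] := p + 8: ((p = 3*n - 3 ∧ n < 2*store(a, pos, p + 8)[p + 3] + 10) → store(a, pos, p + 8)[3] = -8) ∧ ((¬(p = 3*n - 3 ∧ n < 2*store(a, pos, p + 8)[p + 3] + 10)) → store(a, pos, p + 8)[3] = -8)
Before assert a[x] - 8 ≤ -9: a[x] ≤ -1 ∧ ((p = 3*n - 3 ∧ n < 2*store(a, pos, p + 8)[p + 3] + 10) → store(a, pos, p + 8)[3] = -8) ∧ ((¬(p = 3*n - 3 ∧ n < 2*store(a, pos, p + 8)[p + 3] + 10)) → store(a, pos, p + 8)[3] = -8)
Then branch requires a[x] ≤ -1 ∧ ((a[4] = 3*n - 3 ∧ n < 2*store(a, pos, a[4] + 8)[a[4] + 3] + 10) → store(a, pos, a[4] + 8)[3] = -8) ∧ ((¬(a[4] = 3*n - 3 ∧ n < 2*store(a, pos, a[4] + 8)[a[4] + 3] + 10)) → store(a, pos, a[4] + 8)[3] = -8); else branch requires a[x] ≤ -1 ∧ ((x = 2*n - 3 ∧ n < 2*store(a, n - x + 8, n + x + 8)[n + x + 3] + 10) → store(a, n - x + 8, n + x + 8)[3] = -8) ∧ ((¬(x = 2*n - 3 ∧ n < 2*store(a, n - x + 8, n + x + 8)[n + x + 3] + 10)) → store(a, n - x + 8, n + x + 8)[3] = -8).
Before the if: ((p ≤ pos + 10 ∨ 2*x ≤ n - 5) → (a[x] ≤ -1 ∧ ((a[4] = 3*n - 3 ∧ n < 2*store(a, pos, a[4] + 8)[a[4] + 3] + 10) → store(a, pos, a[4] + 8)[3] = -8) ∧ ((¬(a[4] = 3*n - 3 ∧ n < 2*store(a, pos, a[4] + 8)[a[4] + 3] + 10)) → store(a, pos, a[4] + 8)[3] = -8))) ∧ ((¬(p ≤ pos + 10 ∨ 2*x ≤ n - 5)) → (a[x] ≤ -1 ∧ ((x = 2*n - 3 ∧ n < 2*store(a, n - x + 8, n + x + 8)[n + x + 3] + 10) → store(a, n - x + 8, n + x + 8)[3] = -8) ∧ ((¬(x = 2*n - 3 ∧ n < 2*store(a, n - x + 8, n + x + 8)[n + x + 3] + 10)) → store(a, n - x + 8, n + x + 8)[3] = -8)))
Answer: WP = ((p ≤ pos + 10 ∨ 2*x ≤ n - 5) → (a[x] ≤ -1 ∧ ((a[4] = 3*n - 3 ∧ n < 2*store(a, pos, a[4] + 8)[a[4] + 3] + 10) → store(a, pos, a[4] + 8)[3] = -8) ∧ ((¬(a[4] = 3*n - 3 ∧ n < 2*store(a, pos, a[4] + 8)[a[4] + 3] + 10)) → store(a, pos, a[4] + 8)[3] = -8))) ∧ ((¬(p ≤ pos + 10 ∨ 2*x ≤ n - 5)) → (a[x] ≤ -1 ∧ ((x = 2*n - 3 ∧ n < 2*store(a, n - x + 8, n + x + 8)[n + x + 3] + 10) → store(a, n - x + 8, n + x + 8)[3] = -8) ∧ ((¬(x = 2*n - 3 ∧ n < 2*store(a, n - x + 8, n + x + 8)[n + x + 3] + 10)) → store(a, n - x + 8, n + x + 8)[3] = -8)))


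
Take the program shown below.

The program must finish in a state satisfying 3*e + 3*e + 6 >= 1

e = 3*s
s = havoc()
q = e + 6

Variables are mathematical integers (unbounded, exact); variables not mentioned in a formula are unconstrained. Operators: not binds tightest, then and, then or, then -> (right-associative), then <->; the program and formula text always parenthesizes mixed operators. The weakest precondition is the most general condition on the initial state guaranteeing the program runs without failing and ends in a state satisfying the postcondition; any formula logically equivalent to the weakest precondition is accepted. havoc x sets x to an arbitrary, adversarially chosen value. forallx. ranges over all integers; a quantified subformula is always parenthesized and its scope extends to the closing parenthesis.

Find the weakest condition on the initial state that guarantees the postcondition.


Working backward. After the program, the postcondition 3*e + 3*e + 6 >= 1 must hold; in canonical form it is 6*e >= -5.
Before q := e + 6: 6*e >= -5
Before havoc s: 6*e >= -5
Before e := 3*s: 18*s >= -5
Answer: WP = 18*s >= -5


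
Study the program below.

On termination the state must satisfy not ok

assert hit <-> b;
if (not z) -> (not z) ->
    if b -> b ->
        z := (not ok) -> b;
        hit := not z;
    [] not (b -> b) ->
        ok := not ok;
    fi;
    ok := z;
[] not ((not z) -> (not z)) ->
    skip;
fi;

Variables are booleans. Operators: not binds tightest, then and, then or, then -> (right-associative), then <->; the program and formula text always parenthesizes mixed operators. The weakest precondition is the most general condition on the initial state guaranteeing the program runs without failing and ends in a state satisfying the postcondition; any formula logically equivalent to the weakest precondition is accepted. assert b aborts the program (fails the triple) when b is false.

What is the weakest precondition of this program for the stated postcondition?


Working backward. After the program, not ok must hold.
Then branch requires not ((not ok) -> b); else branch requires not ok.
Before the if: not ((not ok) -> b)
Before assert hit <-> b: (hit <-> b) and (not ((not ok) -> b))
Answer: WP = (hit <-> b) and (not ((not ok) -> b))


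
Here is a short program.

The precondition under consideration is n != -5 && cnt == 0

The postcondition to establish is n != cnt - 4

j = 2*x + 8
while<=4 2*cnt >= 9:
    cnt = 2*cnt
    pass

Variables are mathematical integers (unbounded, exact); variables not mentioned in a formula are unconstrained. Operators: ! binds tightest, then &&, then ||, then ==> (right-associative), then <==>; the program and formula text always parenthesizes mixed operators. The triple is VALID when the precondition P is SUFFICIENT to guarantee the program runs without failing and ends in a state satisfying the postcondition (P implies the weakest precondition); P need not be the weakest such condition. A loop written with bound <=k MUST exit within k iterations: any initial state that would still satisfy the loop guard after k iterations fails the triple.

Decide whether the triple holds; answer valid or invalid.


Working backward. After the program, n != cnt - 4 must hold.
Before the loop (bound <=4), unroll the exhaustion recursion (WP_0 = exit-now case; WP_j = one more guarded iteration, up to j = 4):
  WP_0: (!(2*cnt >= 9)) && n != cnt - 4
  WP_1: (2*cnt >= 9 ==> ((!(4*cnt >= 9)) && n != 2*cnt - 4)) && ((!(2*cnt >= 9)) ==> n != cnt - 4)
  WP_2: (2*cnt >= 9 ==> ((4*cnt >= 9 ==> ((!(8*cnt >= 9)) && n != 4*cnt - 4)) && ((!(4*cnt >= 9)) ==> n != 2*cnt - 4))) && ((!(2*cnt >= 9)) ==> n != cnt - 4)
  WP_3: (2*cnt >= 9 ==> ((4*cnt >= 9 ==> ((8*cnt >= 9 ==> ((!(16*cnt >= 9)) && n != 8*cnt - 4)) && ((!(8*cnt >= 9)) ==> n != 4*cnt - 4))) && ((!(4*cnt >= 9)) ==> n != 2*cnt - 4))) && ((!(2*cnt >= 9)) ==> n != cnt - 4)
  WP_4: (2*cnt >= 9 ==> ((4*cnt >= 9 ==> ((8*cnt >= 9 ==> ((16*cnt >= 9 ==> ((!(32*cnt >= 9)) && n != 16*cnt - 4)) && ((!(16*cnt >= 9)) ==> n != 8*cnt - 4))) && ((!(8*cnt >= 9)) ==> n != 4*cnt - 4))) && ((!(4*cnt >= 9)) ==> n != 2*cnt - 4))) && ((!(2*cnt >= 9)) ==> n != cnt - 4)
So before the loop: (2*cnt >= 9 ==> ((4*cnt >= 9 ==> ((8*cnt >= 9 ==> ((16*cnt >= 9 ==> ((!(32*cnt >= 9)) && n != 16*cnt - 4)) && ((!(16*cnt >= 9)) ==> n != 8*cnt - 4))) && ((!(8*cnt >= 9)) ==> n != 4*cnt - 4))) && ((!(4*cnt >= 9)) ==> n != 2*cnt - 4))) && ((!(2*cnt >= 9)) ==> n != cnt - 4)
Before j := 2*x + 8: (2*cnt >= 9 ==> ((4*cnt >= 9 ==> ((8*cnt >= 9 ==> ((16*cnt >= 9 ==> ((!(32*cnt >= 9)) && n != 16*cnt - 4)) && ((!(16*cnt >= 9)) ==> n != 8*cnt - 4))) && ((!(8*cnt >= 9)) ==> n != 4*cnt - 4))) && ((!(4*cnt >= 9)) ==> n != 2*cnt - 4))) && ((!(2*cnt >= 9)) ==> n != cnt - 4)
The weakest precondition is (2*cnt >= 9 ==> ((4*cnt >= 9 ==> ((8*cnt >= 9 ==> ((16*cnt >= 9 ==> ((!(32*cnt >= 9)) && n != 16*cnt - 4)) && ((!(16*cnt >= 9)) ==> n != 8*cnt - 4))) && ((!(8*cnt >= 9)) ==> n != 4*cnt - 4))) && ((!(4*cnt >= 9)) ==> n != 2*cnt - 4))) && ((!(2*cnt >= 9)) ==> n != cnt - 4).
Check whether n != -5 && cnt == 0 implies it.
Countermodel: at the initial state cnt = 0, n = -4, the precondition holds but the weakest precondition fails.
Answer: invalid


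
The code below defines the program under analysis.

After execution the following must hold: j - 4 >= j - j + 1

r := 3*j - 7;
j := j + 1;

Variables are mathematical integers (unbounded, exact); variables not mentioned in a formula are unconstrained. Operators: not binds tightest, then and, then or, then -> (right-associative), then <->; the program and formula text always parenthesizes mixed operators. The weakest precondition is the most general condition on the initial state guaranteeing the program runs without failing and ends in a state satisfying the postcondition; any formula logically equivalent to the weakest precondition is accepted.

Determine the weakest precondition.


Working backward. After the program, the postcondition j - 4 >= j - j + 1 must hold; in canonical form it is j >= 5.
Before j := j + 1: j >= 4
Before r := 3*j - 7: j >= 4
Answer: WP = j >= 4


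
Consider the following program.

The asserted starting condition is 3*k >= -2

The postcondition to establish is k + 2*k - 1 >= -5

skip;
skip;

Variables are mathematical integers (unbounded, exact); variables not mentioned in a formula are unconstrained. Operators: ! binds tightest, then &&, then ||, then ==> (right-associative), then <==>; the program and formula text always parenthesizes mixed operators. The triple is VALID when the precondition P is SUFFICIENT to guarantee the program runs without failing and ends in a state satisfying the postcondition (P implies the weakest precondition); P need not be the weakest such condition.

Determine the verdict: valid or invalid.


Working backward. After the program, the postcondition k + 2*k - 1 >= -5 must hold; in canonical form it is 3*k >= -4.
Before skip: 3*k >= -4
Before skip: 3*k >= -4
The weakest precondition is 3*k >= -4.
Check whether 3*k >= -2 implies it.
Every state satisfying the precondition satisfies the weakest precondition: the implication holds.
Answer: valid


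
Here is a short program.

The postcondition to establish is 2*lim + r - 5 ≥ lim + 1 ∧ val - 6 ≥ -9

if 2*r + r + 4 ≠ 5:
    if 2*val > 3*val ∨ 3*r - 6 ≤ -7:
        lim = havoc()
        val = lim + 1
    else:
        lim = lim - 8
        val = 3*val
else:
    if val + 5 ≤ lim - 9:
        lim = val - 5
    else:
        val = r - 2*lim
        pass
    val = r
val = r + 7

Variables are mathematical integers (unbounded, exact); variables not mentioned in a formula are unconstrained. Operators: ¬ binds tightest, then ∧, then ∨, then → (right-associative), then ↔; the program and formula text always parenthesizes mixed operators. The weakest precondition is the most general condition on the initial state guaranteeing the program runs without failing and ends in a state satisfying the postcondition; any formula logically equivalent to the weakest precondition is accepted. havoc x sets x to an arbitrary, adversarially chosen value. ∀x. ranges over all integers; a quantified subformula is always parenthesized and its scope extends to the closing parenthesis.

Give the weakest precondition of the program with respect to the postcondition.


Working backward. After the program, the postcondition 2*lim + r - 5 ≥ lim + 1 ∧ val - 6 ≥ -9 must hold; in canonical form it is lim + r ≥ 6 ∧ val ≥ -3.
Before val := r + 7: lim + r ≥ 6 ∧ r ≥ -10
Then branch requires ((val < 0 ∨ 3*r ≤ -1) → (∀lim_1. (lim_1 + r ≥ 6 ∧ r ≥ -10))) ∧ ((¬(val < 0 ∨ 3*r ≤ -1)) → (lim + r ≥ 14 ∧ r ≥ -10)); else branch requires (val ≤ lim - 14 → (r + val ≥ 11 ∧ r ≥ -10)) ∧ ((¬(val ≤ lim - 14)) → (lim + r ≥ 6 ∧ r ≥ -10)).
Before the if: (3*r ≠ 1 → (((val < 0 ∨ 3*r ≤ -1) → (∀lim_1. (lim_1 + r ≥ 6 ∧ r ≥ -10))) ∧ ((¬(val < 0 ∨ 3*r ≤ -1)) → (lim + r ≥ 14 ∧ r ≥ -10)))) ∧ ((¬(3*r ≠ 1)) → ((val ≤ lim - 14 → (r + val ≥ 11 ∧ r ≥ -10)) ∧ ((¬(val ≤ lim - 14)) → (lim + r ≥ 6 ∧ r ≥ -10))))
Answer: WP = (3*r ≠ 1 → (((val < 0 ∨ 3*r ≤ -1) → (∀lim_1. (lim_1 + r ≥ 6 ∧ r ≥ -10))) ∧ ((¬(val < 0 ∨ 3*r ≤ -1)) → (lim + r ≥ 14 ∧ r ≥ -10)))) ∧ ((¬(3*r ≠ 1)) → ((val ≤ lim - 14 → (r + val ≥ 11 ∧ r ≥ -10)) ∧ ((¬(val ≤ lim - 14)) → (lim + r ≥ 6 ∧ r ≥ -10))))


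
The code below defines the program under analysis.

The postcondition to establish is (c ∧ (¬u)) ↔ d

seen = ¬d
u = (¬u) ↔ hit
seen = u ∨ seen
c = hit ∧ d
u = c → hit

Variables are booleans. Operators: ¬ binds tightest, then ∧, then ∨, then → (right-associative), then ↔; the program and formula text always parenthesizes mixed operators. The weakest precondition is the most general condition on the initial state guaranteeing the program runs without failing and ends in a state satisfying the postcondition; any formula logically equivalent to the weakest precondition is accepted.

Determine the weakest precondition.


Working backward. After the program, (c ∧ (¬u)) ↔ d must hold.
Before u := c → hit: (c ∧ (¬(c → hit))) ↔ d
Before c := hit ∧ d: (hit ∧ d ∧ (¬((hit ∧ d) → hit))) ↔ d
Before seen := u ∨ seen: (hit ∧ d ∧ (¬((hit ∧ d) → hit))) ↔ d
Before u := (¬u) ↔ hit: (hit ∧ d ∧ (¬((hit ∧ d) → hit))) ↔ d
Before seen := ¬d: (hit ∧ d ∧ (¬((hit ∧ d) → hit))) ↔ d
Answer: WP = (hit ∧ d ∧ (¬((hit ∧ d) → hit))) ↔ d
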